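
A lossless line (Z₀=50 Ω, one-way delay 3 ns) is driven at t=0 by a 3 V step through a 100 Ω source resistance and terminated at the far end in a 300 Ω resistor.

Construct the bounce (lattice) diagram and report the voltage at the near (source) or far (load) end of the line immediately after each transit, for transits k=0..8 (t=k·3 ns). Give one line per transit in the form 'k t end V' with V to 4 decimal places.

0 0 source 1.0000
1 3 load 1.7143
2 6 source 1.9524
3 9 load 2.1224
4 12 source 2.1791
5 15 load 2.2196
6 18 source 2.2331
7 21 load 2.2428
8 24 source 2.2460

Γ_L=0.714286, Γ_S=0.333333; launch V₁=3·50/150=1.000000
k=0 src: V=1.0000
k=1 load: inc=1.000000, refl=1.000000·0.714286=0.7143; V=0.000000+1.000000+0.714286=1.7143
k=2 src: inc=0.714286, refl=0.714286·0.333333=0.2381; V=1.000000+0.714286+0.238095=1.9524
k=3 load: inc=0.238095, refl=0.238095·0.714286=0.1701; V=1.714286+0.238095+0.170068=2.1224
k=4 src: inc=0.170068, refl=0.170068·0.333333=0.0567; V=1.952381+0.170068+0.056689=2.1791
k=5 load: inc=0.056689, refl=0.056689·0.714286=0.0405; V=2.122449+0.056689+0.040492=2.2196
k=6 src: inc=0.040492, refl=0.040492·0.333333=0.0135; V=2.179138+0.040492+0.013497=2.2331
k=7 load: inc=0.013497, refl=0.013497·0.714286=0.0096; V=2.219631+0.013497+0.009641=2.2428
k=8 src: inc=0.009641, refl=0.009641·0.333333=0.0032; V=2.233128+0.009641+0.003214=2.2460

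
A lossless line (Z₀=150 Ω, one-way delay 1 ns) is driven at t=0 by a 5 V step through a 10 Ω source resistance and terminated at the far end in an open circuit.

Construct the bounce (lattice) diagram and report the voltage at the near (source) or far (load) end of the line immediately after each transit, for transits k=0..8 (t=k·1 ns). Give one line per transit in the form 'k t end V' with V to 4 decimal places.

0 0 source 4.6875
1 1 load 9.3750
2 2 source 5.2734
3 3 load 1.1719
4 4 source 4.7607
5 5 load 8.3496
6 6 source 5.2094
7 7 load 2.0691
8 8 source 4.8168

Γ_L=1.000000, Γ_S=-0.875000; launch V₁=5·150/160=4.687500
k=0 src: V=4.6875
k=1 load: inc=4.687500, refl=4.687500·1.000000=4.6875; V=0.000000+4.687500+4.687500=9.3750
k=2 src: inc=4.687500, refl=4.687500·-0.875000=-4.1016; V=4.687500+4.687500+-4.101562=5.2734
k=3 load: inc=-4.101562, refl=-4.101562·1.000000=-4.1016; V=9.375000+-4.101562+-4.101562=1.1719
k=4 src: inc=-4.101562, refl=-4.101562·-0.875000=3.5889; V=5.273438+-4.101562+3.588867=4.7607
k=5 load: inc=3.588867, refl=3.588867·1.000000=3.5889; V=1.171875+3.588867+3.588867=8.3496
k=6 src: inc=3.588867, refl=3.588867·-0.875000=-3.1403; V=4.760742+3.588867+-3.140259=5.2094
k=7 load: inc=-3.140259, refl=-3.140259·1.000000=-3.1403; V=8.349609+-3.140259+-3.140259=2.0691
k=8 src: inc=-3.140259, refl=-3.140259·-0.875000=2.7477; V=5.209351+-3.140259+2.747726=4.8168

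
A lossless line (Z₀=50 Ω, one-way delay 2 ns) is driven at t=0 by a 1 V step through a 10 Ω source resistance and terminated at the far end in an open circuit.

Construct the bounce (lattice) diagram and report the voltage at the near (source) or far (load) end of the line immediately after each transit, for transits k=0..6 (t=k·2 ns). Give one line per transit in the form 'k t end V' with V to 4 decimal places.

Γ_L=1.000000, Γ_S=-0.666667; launch V₁=1·50/60=0.833333
k=0 src: V=0.8333
k=1 load: inc=0.833333, refl=0.833333·1.000000=0.8333; V=0.000000+0.833333+0.833333=1.6667
k=2 src: inc=0.833333, refl=0.833333·-0.666667=-0.5556; V=0.833333+0.833333+-0.555556=1.1111
k=3 load: inc=-0.555556, refl=-0.555556·1.000000=-0.5556; V=1.666667+-0.555556+-0.555556=0.5556
k=4 src: inc=-0.555556, refl=-0.555556·-0.666667=0.3704; V=1.111111+-0.555556+0.370370=0.9259
k=5 load: inc=0.370370, refl=0.370370·1.000000=0.3704; V=0.555556+0.370370+0.370370=1.2963
k=6 src: inc=0.370370, refl=0.370370·-0.666667=-0.2469; V=0.925926+0.370370+-0.246914=1.0494

0 0 source 0.8333
1 2 load 1.6667
2 4 source 1.1111
3 6 load 0.5556
4 8 source 0.9259
5 10 load 1.2963
6 12 source 1.0494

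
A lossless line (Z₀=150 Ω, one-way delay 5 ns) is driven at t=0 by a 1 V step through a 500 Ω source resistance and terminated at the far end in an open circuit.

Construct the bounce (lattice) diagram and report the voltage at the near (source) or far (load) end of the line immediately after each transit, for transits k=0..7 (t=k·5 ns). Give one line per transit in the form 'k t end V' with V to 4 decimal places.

Γ_L=1.000000, Γ_S=0.538462; launch V₁=1·150/650=0.230769
k=0 src: V=0.2308
k=1 load: inc=0.230769, refl=0.230769·1.000000=0.2308; V=0.000000+0.230769+0.230769=0.4615
k=2 src: inc=0.230769, refl=0.230769·0.538462=0.1243; V=0.230769+0.230769+0.124260=0.5858
k=3 load: inc=0.124260, refl=0.124260·1.000000=0.1243; V=0.461538+0.124260+0.124260=0.7101
k=4 src: inc=0.124260, refl=0.124260·0.538462=0.0669; V=0.585799+0.124260+0.066909=0.7770
k=5 load: inc=0.066909, refl=0.066909·1.000000=0.0669; V=0.710059+0.066909+0.066909=0.8439
k=6 src: inc=0.066909, refl=0.066909·0.538462=0.0360; V=0.776969+0.066909+0.036028=0.8799
k=7 load: inc=0.036028, refl=0.036028·1.000000=0.0360; V=0.843878+0.036028+0.036028=0.9159

0 0 source 0.2308
1 5 load 0.4615
2 10 source 0.5858
3 15 load 0.7101
4 20 source 0.7770
5 25 load 0.8439
6 30 source 0.8799
7 35 load 0.9159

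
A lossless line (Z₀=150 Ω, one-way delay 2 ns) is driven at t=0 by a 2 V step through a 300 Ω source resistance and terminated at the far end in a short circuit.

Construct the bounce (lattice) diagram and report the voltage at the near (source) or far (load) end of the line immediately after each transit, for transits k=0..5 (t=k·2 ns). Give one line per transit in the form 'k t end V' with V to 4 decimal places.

0 0 source 0.6667
1 2 load 0.0000
2 4 source -0.2222
3 6 load 0.0000
4 8 source 0.0741
5 10 load 0.0000

Γ_L=-1.000000, Γ_S=0.333333; launch V₁=2·150/450=0.666667
k=0 src: V=0.6667
k=1 load: inc=0.666667, refl=0.666667·-1.000000=-0.6667; V=0.000000+0.666667+-0.666667=0.0000
k=2 src: inc=-0.666667, refl=-0.666667·0.333333=-0.2222; V=0.666667+-0.666667+-0.222222=-0.2222
k=3 load: inc=-0.222222, refl=-0.222222·-1.000000=0.2222; V=0.000000+-0.222222+0.222222=0.0000
k=4 src: inc=0.222222, refl=0.222222·0.333333=0.0741; V=-0.222222+0.222222+0.074074=0.0741
k=5 load: inc=0.074074, refl=0.074074·-1.000000=-0.0741; V=0.000000+0.074074+-0.074074=0.0000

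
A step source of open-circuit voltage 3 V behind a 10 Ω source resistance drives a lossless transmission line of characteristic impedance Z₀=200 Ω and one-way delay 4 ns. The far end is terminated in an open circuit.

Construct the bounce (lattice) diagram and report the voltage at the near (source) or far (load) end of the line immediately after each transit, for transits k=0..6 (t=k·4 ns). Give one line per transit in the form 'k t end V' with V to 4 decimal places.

0 0 source 2.8571
1 4 load 5.7143
2 8 source 3.1293
3 12 load 0.5442
4 16 source 2.8831
5 20 load 5.2219
6 24 source 3.1058

Γ_L=1.000000, Γ_S=-0.904762; launch V₁=3·200/210=2.857143
k=0 src: V=2.8571
k=1 load: inc=2.857143, refl=2.857143·1.000000=2.8571; V=0.000000+2.857143+2.857143=5.7143
k=2 src: inc=2.857143, refl=2.857143·-0.904762=-2.5850; V=2.857143+2.857143+-2.585034=3.1293
k=3 load: inc=-2.585034, refl=-2.585034·1.000000=-2.5850; V=5.714286+-2.585034+-2.585034=0.5442
k=4 src: inc=-2.585034, refl=-2.585034·-0.904762=2.3388; V=3.129252+-2.585034+2.338840=2.8831
k=5 load: inc=2.338840, refl=2.338840·1.000000=2.3388; V=0.544218+2.338840+2.338840=5.2219
k=6 src: inc=2.338840, refl=2.338840·-0.904762=-2.1161; V=2.883058+2.338840+-2.116094=3.1058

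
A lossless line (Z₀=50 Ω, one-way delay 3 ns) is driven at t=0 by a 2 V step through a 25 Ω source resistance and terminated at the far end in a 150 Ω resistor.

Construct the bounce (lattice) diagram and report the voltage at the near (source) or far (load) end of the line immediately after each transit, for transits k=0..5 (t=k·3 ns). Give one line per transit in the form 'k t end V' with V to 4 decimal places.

Γ_L=0.500000, Γ_S=-0.333333; launch V₁=2·50/75=1.333333
k=0 src: V=1.3333
k=1 load: inc=1.333333, refl=1.333333·0.500000=0.6667; V=0.000000+1.333333+0.666667=2.0000
k=2 src: inc=0.666667, refl=0.666667·-0.333333=-0.2222; V=1.333333+0.666667+-0.222222=1.7778
k=3 load: inc=-0.222222, refl=-0.222222·0.500000=-0.1111; V=2.000000+-0.222222+-0.111111=1.6667
k=4 src: inc=-0.111111, refl=-0.111111·-0.333333=0.0370; V=1.777778+-0.111111+0.037037=1.7037
k=5 load: inc=0.037037, refl=0.037037·0.500000=0.0185; V=1.666667+0.037037+0.018519=1.7222

0 0 source 1.3333
1 3 load 2.0000
2 6 source 1.7778
3 9 load 1.6667
4 12 source 1.7037
5 15 load 1.7222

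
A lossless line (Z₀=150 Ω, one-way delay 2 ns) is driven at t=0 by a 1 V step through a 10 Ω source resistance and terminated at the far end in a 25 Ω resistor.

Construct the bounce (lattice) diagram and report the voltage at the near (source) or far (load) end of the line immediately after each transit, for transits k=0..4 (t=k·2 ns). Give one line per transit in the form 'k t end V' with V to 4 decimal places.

Γ_L=-0.714286, Γ_S=-0.875000; launch V₁=1·150/160=0.937500
k=0 src: V=0.9375
k=1 load: inc=0.937500, refl=0.937500·-0.714286=-0.6696; V=0.000000+0.937500+-0.669643=0.2679
k=2 src: inc=-0.669643, refl=-0.669643·-0.875000=0.5859; V=0.937500+-0.669643+0.585938=0.8538
k=3 load: inc=0.585938, refl=0.585938·-0.714286=-0.4185; V=0.267857+0.585938+-0.418527=0.4353
k=4 src: inc=-0.418527, refl=-0.418527·-0.875000=0.3662; V=0.853795+-0.418527+0.366211=0.8015

0 0 source 0.9375
1 2 load 0.2679
2 4 source 0.8538
3 6 load 0.4353
4 8 source 0.8015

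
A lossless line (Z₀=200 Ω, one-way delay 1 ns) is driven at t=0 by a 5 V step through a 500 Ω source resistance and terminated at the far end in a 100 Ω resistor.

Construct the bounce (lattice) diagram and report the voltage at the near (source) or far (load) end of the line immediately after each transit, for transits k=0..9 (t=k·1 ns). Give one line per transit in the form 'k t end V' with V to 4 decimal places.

0 0 source 1.4286
1 1 load 0.9524
2 2 source 0.7483
3 3 load 0.8163
4 4 source 0.8455
5 5 load 0.8358
6 6 source 0.8316
7 7 load 0.8330
8 8 source 0.8336
9 9 load 0.8334

Γ_L=-0.333333, Γ_S=0.428571; launch V₁=5·200/700=1.428571
k=0 src: V=1.4286
k=1 load: inc=1.428571, refl=1.428571·-0.333333=-0.4762; V=0.000000+1.428571+-0.476190=0.9524
k=2 src: inc=-0.476190, refl=-0.476190·0.428571=-0.2041; V=1.428571+-0.476190+-0.204082=0.7483
k=3 load: inc=-0.204082, refl=-0.204082·-0.333333=0.0680; V=0.952381+-0.204082+0.068027=0.8163
k=4 src: inc=0.068027, refl=0.068027·0.428571=0.0292; V=0.748299+0.068027+0.029155=0.8455
k=5 load: inc=0.029155, refl=0.029155·-0.333333=-0.0097; V=0.816327+0.029155+-0.009718=0.8358
k=6 src: inc=-0.009718, refl=-0.009718·0.428571=-0.0042; V=0.845481+-0.009718+-0.004165=0.8316
k=7 load: inc=-0.004165, refl=-0.004165·-0.333333=0.0014; V=0.835763+-0.004165+0.001388=0.8330
k=8 src: inc=0.001388, refl=0.001388·0.428571=0.0006; V=0.831598+0.001388+0.000595=0.8336
k=9 load: inc=0.000595, refl=0.000595·-0.333333=-0.0002; V=0.832986+0.000595+-0.000198=0.8334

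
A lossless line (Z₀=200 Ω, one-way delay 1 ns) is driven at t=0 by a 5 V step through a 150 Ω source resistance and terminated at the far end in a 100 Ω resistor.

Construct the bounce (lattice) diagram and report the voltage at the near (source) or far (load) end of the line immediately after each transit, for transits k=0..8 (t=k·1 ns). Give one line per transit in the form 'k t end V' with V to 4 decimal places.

0 0 source 2.8571
1 1 load 1.9048
2 2 source 2.0408
3 3 load 1.9955
4 4 source 2.0019
5 5 load 1.9998
6 6 source 2.0001
7 7 load 2.0000
8 8 source 2.0000

Γ_L=-0.333333, Γ_S=-0.142857; launch V₁=5·200/350=2.857143
k=0 src: V=2.8571
k=1 load: inc=2.857143, refl=2.857143·-0.333333=-0.9524; V=0.000000+2.857143+-0.952381=1.9048
k=2 src: inc=-0.952381, refl=-0.952381·-0.142857=0.1361; V=2.857143+-0.952381+0.136054=2.0408
k=3 load: inc=0.136054, refl=0.136054·-0.333333=-0.0454; V=1.904762+0.136054+-0.045351=1.9955
k=4 src: inc=-0.045351, refl=-0.045351·-0.142857=0.0065; V=2.040816+-0.045351+0.006479=2.0019
k=5 load: inc=0.006479, refl=0.006479·-0.333333=-0.0022; V=1.995465+0.006479+-0.002160=1.9998
k=6 src: inc=-0.002160, refl=-0.002160·-0.142857=0.0003; V=2.001944+-0.002160+0.000309=2.0001
k=7 load: inc=0.000309, refl=0.000309·-0.333333=-0.0001; V=1.999784+0.000309+-0.000103=2.0000
k=8 src: inc=-0.000103, refl=-0.000103·-0.142857=0.0000; V=2.000093+-0.000103+0.000015=2.0000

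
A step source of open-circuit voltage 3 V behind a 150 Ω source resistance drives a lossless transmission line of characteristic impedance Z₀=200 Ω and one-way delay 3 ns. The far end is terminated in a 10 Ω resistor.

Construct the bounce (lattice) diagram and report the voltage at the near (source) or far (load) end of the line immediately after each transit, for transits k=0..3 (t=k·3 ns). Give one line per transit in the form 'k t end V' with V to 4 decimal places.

Γ_L=-0.904762, Γ_S=-0.142857; launch V₁=3·200/350=1.714286
k=0 src: V=1.7143
k=1 load: inc=1.714286, refl=1.714286·-0.904762=-1.5510; V=0.000000+1.714286+-1.551020=0.1633
k=2 src: inc=-1.551020, refl=-1.551020·-0.142857=0.2216; V=1.714286+-1.551020+0.221574=0.3848
k=3 load: inc=0.221574, refl=0.221574·-0.904762=-0.2005; V=0.163265+0.221574+-0.200472=0.1844

0 0 source 1.7143
1 3 load 0.1633
2 6 source 0.3848
3 9 load 0.1844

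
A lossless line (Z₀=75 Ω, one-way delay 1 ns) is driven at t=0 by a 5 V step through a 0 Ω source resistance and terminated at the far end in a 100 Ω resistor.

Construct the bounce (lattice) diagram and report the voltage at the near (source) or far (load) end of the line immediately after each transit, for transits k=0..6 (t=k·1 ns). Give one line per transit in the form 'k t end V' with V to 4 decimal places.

Γ_L=0.142857, Γ_S=-1.000000; launch V₁=5·75/75=5.000000
k=0 src: V=5.0000
k=1 load: inc=5.000000, refl=5.000000·0.142857=0.7143; V=0.000000+5.000000+0.714286=5.7143
k=2 src: inc=0.714286, refl=0.714286·-1.000000=-0.7143; V=5.000000+0.714286+-0.714286=5.0000
k=3 load: inc=-0.714286, refl=-0.714286·0.142857=-0.1020; V=5.714286+-0.714286+-0.102041=4.8980
k=4 src: inc=-0.102041, refl=-0.102041·-1.000000=0.1020; V=5.000000+-0.102041+0.102041=5.0000
k=5 load: inc=0.102041, refl=0.102041·0.142857=0.0146; V=4.897959+0.102041+0.014577=5.0146
k=6 src: inc=0.014577, refl=0.014577·-1.000000=-0.0146; V=5.000000+0.014577+-0.014577=5.0000

0 0 source 5.0000
1 1 load 5.7143
2 2 source 5.0000
3 3 load 4.8980
4 4 source 5.0000
5 5 load 5.0146
6 6 source 5.0000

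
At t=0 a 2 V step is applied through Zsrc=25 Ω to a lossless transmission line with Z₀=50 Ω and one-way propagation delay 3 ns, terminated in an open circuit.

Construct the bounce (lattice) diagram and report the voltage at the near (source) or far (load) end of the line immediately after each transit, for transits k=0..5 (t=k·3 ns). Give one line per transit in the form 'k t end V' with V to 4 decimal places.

0 0 source 1.3333
1 3 load 2.6667
2 6 source 2.2222
3 9 load 1.7778
4 12 source 1.9259
5 15 load 2.0741

Γ_L=1.000000, Γ_S=-0.333333; launch V₁=2·50/75=1.333333
k=0 src: V=1.3333
k=1 load: inc=1.333333, refl=1.333333·1.000000=1.3333; V=0.000000+1.333333+1.333333=2.6667
k=2 src: inc=1.333333, refl=1.333333·-0.333333=-0.4444; V=1.333333+1.333333+-0.444444=2.2222
k=3 load: inc=-0.444444, refl=-0.444444·1.000000=-0.4444; V=2.666667+-0.444444+-0.444444=1.7778
k=4 src: inc=-0.444444, refl=-0.444444·-0.333333=0.1481; V=2.222222+-0.444444+0.148148=1.9259
k=5 load: inc=0.148148, refl=0.148148·1.000000=0.1481; V=1.777778+0.148148+0.148148=2.0741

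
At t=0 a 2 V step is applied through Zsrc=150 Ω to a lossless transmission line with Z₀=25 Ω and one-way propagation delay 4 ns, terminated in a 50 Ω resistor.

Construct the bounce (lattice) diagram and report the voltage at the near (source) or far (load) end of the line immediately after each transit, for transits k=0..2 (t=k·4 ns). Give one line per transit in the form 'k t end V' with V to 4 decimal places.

0 0 source 0.2857
1 4 load 0.3810
2 8 source 0.4490

Γ_L=0.333333, Γ_S=0.714286; launch V₁=2·25/175=0.285714
k=0 src: V=0.2857
k=1 load: inc=0.285714, refl=0.285714·0.333333=0.0952; V=0.000000+0.285714+0.095238=0.3810
k=2 src: inc=0.095238, refl=0.095238·0.714286=0.0680; V=0.285714+0.095238+0.068027=0.4490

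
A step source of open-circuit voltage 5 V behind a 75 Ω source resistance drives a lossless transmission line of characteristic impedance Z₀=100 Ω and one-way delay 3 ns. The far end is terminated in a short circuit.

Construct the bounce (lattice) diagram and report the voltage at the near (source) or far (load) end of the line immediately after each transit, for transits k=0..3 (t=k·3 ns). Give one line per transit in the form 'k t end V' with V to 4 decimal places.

0 0 source 2.8571
1 3 load 0.0000
2 6 source 0.4082
3 9 load 0.0000

Γ_L=-1.000000, Γ_S=-0.142857; launch V₁=5·100/175=2.857143
k=0 src: V=2.8571
k=1 load: inc=2.857143, refl=2.857143·-1.000000=-2.8571; V=0.000000+2.857143+-2.857143=0.0000
k=2 src: inc=-2.857143, refl=-2.857143·-0.142857=0.4082; V=2.857143+-2.857143+0.408163=0.4082
k=3 load: inc=0.408163, refl=0.408163·-1.000000=-0.4082; V=0.000000+0.408163+-0.408163=0.0000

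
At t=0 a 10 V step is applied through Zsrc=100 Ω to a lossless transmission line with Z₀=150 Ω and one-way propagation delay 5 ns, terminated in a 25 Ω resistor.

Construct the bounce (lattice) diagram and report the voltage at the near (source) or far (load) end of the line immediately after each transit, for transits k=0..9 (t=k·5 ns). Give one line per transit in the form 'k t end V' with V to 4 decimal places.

Γ_L=-0.714286, Γ_S=-0.200000; launch V₁=10·150/250=6.000000
k=0 src: V=6.0000
k=1 load: inc=6.000000, refl=6.000000·-0.714286=-4.2857; V=0.000000+6.000000+-4.285714=1.7143
k=2 src: inc=-4.285714, refl=-4.285714·-0.200000=0.8571; V=6.000000+-4.285714+0.857143=2.5714
k=3 load: inc=0.857143, refl=0.857143·-0.714286=-0.6122; V=1.714286+0.857143+-0.612245=1.9592
k=4 src: inc=-0.612245, refl=-0.612245·-0.200000=0.1224; V=2.571429+-0.612245+0.122449=2.0816
k=5 load: inc=0.122449, refl=0.122449·-0.714286=-0.0875; V=1.959184+0.122449+-0.087464=1.9942
k=6 src: inc=-0.087464, refl=-0.087464·-0.200000=0.0175; V=2.081633+-0.087464+0.017493=2.0117
k=7 load: inc=0.017493, refl=0.017493·-0.714286=-0.0125; V=1.994169+0.017493+-0.012495=1.9992
k=8 src: inc=-0.012495, refl=-0.012495·-0.200000=0.0025; V=2.011662+-0.012495+0.002499=2.0017
k=9 load: inc=0.002499, refl=0.002499·-0.714286=-0.0018; V=1.999167+0.002499+-0.001785=1.9999

0 0 source 6.0000
1 5 load 1.7143
2 10 source 2.5714
3 15 load 1.9592
4 20 source 2.0816
5 25 load 1.9942
6 30 source 2.0117
7 35 load 1.9992
8 40 source 2.0017
9 45 load 1.9999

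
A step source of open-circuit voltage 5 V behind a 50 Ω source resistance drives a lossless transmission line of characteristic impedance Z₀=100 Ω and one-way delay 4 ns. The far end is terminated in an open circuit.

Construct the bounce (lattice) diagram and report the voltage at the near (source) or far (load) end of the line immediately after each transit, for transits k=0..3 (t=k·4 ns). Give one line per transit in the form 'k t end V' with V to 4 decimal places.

Γ_L=1.000000, Γ_S=-0.333333; launch V₁=5·100/150=3.333333
k=0 src: V=3.3333
k=1 load: inc=3.333333, refl=3.333333·1.000000=3.3333; V=0.000000+3.333333+3.333333=6.6667
k=2 src: inc=3.333333, refl=3.333333·-0.333333=-1.1111; V=3.333333+3.333333+-1.111111=5.5556
k=3 load: inc=-1.111111, refl=-1.111111·1.000000=-1.1111; V=6.666667+-1.111111+-1.111111=4.4444

0 0 source 3.3333
1 4 load 6.6667
2 8 source 5.5556
3 12 load 4.4444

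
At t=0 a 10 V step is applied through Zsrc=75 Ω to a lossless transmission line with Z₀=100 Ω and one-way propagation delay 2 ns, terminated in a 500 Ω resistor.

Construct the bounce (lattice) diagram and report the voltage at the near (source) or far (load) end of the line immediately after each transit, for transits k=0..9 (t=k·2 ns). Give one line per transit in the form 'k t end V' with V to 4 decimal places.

Γ_L=0.666667, Γ_S=-0.142857; launch V₁=10·100/175=5.714286
k=0 src: V=5.7143
k=1 load: inc=5.714286, refl=5.714286·0.666667=3.8095; V=0.000000+5.714286+3.809524=9.5238
k=2 src: inc=3.809524, refl=3.809524·-0.142857=-0.5442; V=5.714286+3.809524+-0.544218=8.9796
k=3 load: inc=-0.544218, refl=-0.544218·0.666667=-0.3628; V=9.523810+-0.544218+-0.362812=8.6168
k=4 src: inc=-0.362812, refl=-0.362812·-0.142857=0.0518; V=8.979592+-0.362812+0.051830=8.6686
k=5 load: inc=0.051830, refl=0.051830·0.666667=0.0346; V=8.616780+0.051830+0.034554=8.7032
k=6 src: inc=0.034554, refl=0.034554·-0.142857=-0.0049; V=8.668610+0.034554+-0.004936=8.6982
k=7 load: inc=-0.004936, refl=-0.004936·0.666667=-0.0033; V=8.703164+-0.004936+-0.003291=8.6949
k=8 src: inc=-0.003291, refl=-0.003291·-0.142857=0.0005; V=8.698228+-0.003291+0.000470=8.6954
k=9 load: inc=0.000470, refl=0.000470·0.666667=0.0003; V=8.694937+0.000470+0.000313=8.6957

0 0 source 5.7143
1 2 load 9.5238
2 4 source 8.9796
3 6 load 8.6168
4 8 source 8.6686
5 10 load 8.7032
6 12 source 8.6982
7 14 load 8.6949
8 16 source 8.6954
9 18 load 8.6957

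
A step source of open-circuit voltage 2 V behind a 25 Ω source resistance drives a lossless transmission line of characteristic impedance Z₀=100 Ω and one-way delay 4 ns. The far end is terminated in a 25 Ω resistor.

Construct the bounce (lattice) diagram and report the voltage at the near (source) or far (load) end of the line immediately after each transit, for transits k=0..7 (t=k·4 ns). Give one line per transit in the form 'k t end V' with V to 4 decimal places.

Γ_L=-0.600000, Γ_S=-0.600000; launch V₁=2·100/125=1.600000
k=0 src: V=1.6000
k=1 load: inc=1.600000, refl=1.600000·-0.600000=-0.9600; V=0.000000+1.600000+-0.960000=0.6400
k=2 src: inc=-0.960000, refl=-0.960000·-0.600000=0.5760; V=1.600000+-0.960000+0.576000=1.2160
k=3 load: inc=0.576000, refl=0.576000·-0.600000=-0.3456; V=0.640000+0.576000+-0.345600=0.8704
k=4 src: inc=-0.345600, refl=-0.345600·-0.600000=0.2074; V=1.216000+-0.345600+0.207360=1.0778
k=5 load: inc=0.207360, refl=0.207360·-0.600000=-0.1244; V=0.870400+0.207360+-0.124416=0.9533
k=6 src: inc=-0.124416, refl=-0.124416·-0.600000=0.0746; V=1.077760+-0.124416+0.074650=1.0280
k=7 load: inc=0.074650, refl=0.074650·-0.600000=-0.0448; V=0.953344+0.074650+-0.044790=0.9832

0 0 source 1.6000
1 4 load 0.6400
2 8 source 1.2160
3 12 load 0.8704
4 16 source 1.0778
5 20 load 0.9533
6 24 source 1.0280
7 28 load 0.9832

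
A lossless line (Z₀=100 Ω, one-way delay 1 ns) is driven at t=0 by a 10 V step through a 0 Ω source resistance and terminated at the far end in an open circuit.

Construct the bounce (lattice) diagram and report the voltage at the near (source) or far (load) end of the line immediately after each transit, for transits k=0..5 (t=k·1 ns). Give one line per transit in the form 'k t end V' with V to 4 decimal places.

0 0 source 10.0000
1 1 load 20.0000
2 2 source 10.0000
3 3 load 0.0000
4 4 source 10.0000
5 5 load 20.0000

Γ_L=1.000000, Γ_S=-1.000000; launch V₁=10·100/100=10.000000
k=0 src: V=10.0000
k=1 load: inc=10.000000, refl=10.000000·1.000000=10.0000; V=0.000000+10.000000+10.000000=20.0000
k=2 src: inc=10.000000, refl=10.000000·-1.000000=-10.0000; V=10.000000+10.000000+-10.000000=10.0000
k=3 load: inc=-10.000000, refl=-10.000000·1.000000=-10.0000; V=20.000000+-10.000000+-10.000000=0.0000
k=4 src: inc=-10.000000, refl=-10.000000·-1.000000=10.0000; V=10.000000+-10.000000+10.000000=10.0000
k=5 load: inc=10.000000, refl=10.000000·1.000000=10.0000; V=0.000000+10.000000+10.000000=20.0000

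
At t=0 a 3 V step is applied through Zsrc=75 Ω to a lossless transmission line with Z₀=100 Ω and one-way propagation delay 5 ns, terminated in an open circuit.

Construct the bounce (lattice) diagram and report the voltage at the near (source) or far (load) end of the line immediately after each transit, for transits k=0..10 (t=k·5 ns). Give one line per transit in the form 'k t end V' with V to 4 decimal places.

0 0 source 1.7143
1 5 load 3.4286
2 10 source 3.1837
3 15 load 2.9388
4 20 source 2.9738
5 25 load 3.0087
6 30 source 3.0037
7 35 load 2.9988
8 40 source 2.9995
9 45 load 3.0002
10 50 source 3.0001

Γ_L=1.000000, Γ_S=-0.142857; launch V₁=3·100/175=1.714286
k=0 src: V=1.7143
k=1 load: inc=1.714286, refl=1.714286·1.000000=1.7143; V=0.000000+1.714286+1.714286=3.4286
k=2 src: inc=1.714286, refl=1.714286·-0.142857=-0.2449; V=1.714286+1.714286+-0.244898=3.1837
k=3 load: inc=-0.244898, refl=-0.244898·1.000000=-0.2449; V=3.428571+-0.244898+-0.244898=2.9388
k=4 src: inc=-0.244898, refl=-0.244898·-0.142857=0.0350; V=3.183673+-0.244898+0.034985=2.9738
k=5 load: inc=0.034985, refl=0.034985·1.000000=0.0350; V=2.938776+0.034985+0.034985=3.0087
k=6 src: inc=0.034985, refl=0.034985·-0.142857=-0.0050; V=2.973761+0.034985+-0.004998=3.0037
k=7 load: inc=-0.004998, refl=-0.004998·1.000000=-0.0050; V=3.008746+-0.004998+-0.004998=2.9988
k=8 src: inc=-0.004998, refl=-0.004998·-0.142857=0.0007; V=3.003748+-0.004998+0.000714=2.9995
k=9 load: inc=0.000714, refl=0.000714·1.000000=0.0007; V=2.998751+0.000714+0.000714=3.0002
k=10 src: inc=0.000714, refl=0.000714·-0.142857=-0.0001; V=2.999465+0.000714+-0.000102=3.0001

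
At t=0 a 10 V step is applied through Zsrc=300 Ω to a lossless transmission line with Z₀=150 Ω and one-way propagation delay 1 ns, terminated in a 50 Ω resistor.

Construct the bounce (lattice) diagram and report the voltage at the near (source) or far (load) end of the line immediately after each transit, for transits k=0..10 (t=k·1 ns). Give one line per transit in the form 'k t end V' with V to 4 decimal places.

0 0 source 3.3333
1 1 load 1.6667
2 2 source 1.1111
3 3 load 1.3889
4 4 source 1.4815
5 5 load 1.4352
6 6 source 1.4198
7 7 load 1.4275
8 8 source 1.4300
9 9 load 1.4288
10 10 source 1.4283

Γ_L=-0.500000, Γ_S=0.333333; launch V₁=10·150/450=3.333333
k=0 src: V=3.3333
k=1 load: inc=3.333333, refl=3.333333·-0.500000=-1.6667; V=0.000000+3.333333+-1.666667=1.6667
k=2 src: inc=-1.666667, refl=-1.666667·0.333333=-0.5556; V=3.333333+-1.666667+-0.555556=1.1111
k=3 load: inc=-0.555556, refl=-0.555556·-0.500000=0.2778; V=1.666667+-0.555556+0.277778=1.3889
k=4 src: inc=0.277778, refl=0.277778·0.333333=0.0926; V=1.111111+0.277778+0.092593=1.4815
k=5 load: inc=0.092593, refl=0.092593·-0.500000=-0.0463; V=1.388889+0.092593+-0.046296=1.4352
k=6 src: inc=-0.046296, refl=-0.046296·0.333333=-0.0154; V=1.481481+-0.046296+-0.015432=1.4198
k=7 load: inc=-0.015432, refl=-0.015432·-0.500000=0.0077; V=1.435185+-0.015432+0.007716=1.4275
k=8 src: inc=0.007716, refl=0.007716·0.333333=0.0026; V=1.419753+0.007716+0.002572=1.4300
k=9 load: inc=0.002572, refl=0.002572·-0.500000=-0.0013; V=1.427469+0.002572+-0.001286=1.4288
k=10 src: inc=-0.001286, refl=-0.001286·0.333333=-0.0004; V=1.430041+-0.001286+-0.000429=1.4283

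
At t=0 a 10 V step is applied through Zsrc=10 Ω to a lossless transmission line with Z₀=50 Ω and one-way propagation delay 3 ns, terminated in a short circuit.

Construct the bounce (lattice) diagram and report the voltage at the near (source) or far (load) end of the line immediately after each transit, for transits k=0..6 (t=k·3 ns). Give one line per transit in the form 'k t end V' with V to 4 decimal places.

0 0 source 8.3333
1 3 load 0.0000
2 6 source 5.5556
3 9 load 0.0000
4 12 source 3.7037
5 15 load 0.0000
6 18 source 2.4691

Γ_L=-1.000000, Γ_S=-0.666667; launch V₁=10·50/60=8.333333
k=0 src: V=8.3333
k=1 load: inc=8.333333, refl=8.333333·-1.000000=-8.3333; V=0.000000+8.333333+-8.333333=0.0000
k=2 src: inc=-8.333333, refl=-8.333333·-0.666667=5.5556; V=8.333333+-8.333333+5.555556=5.5556
k=3 load: inc=5.555556, refl=5.555556·-1.000000=-5.5556; V=0.000000+5.555556+-5.555556=0.0000
k=4 src: inc=-5.555556, refl=-5.555556·-0.666667=3.7037; V=5.555556+-5.555556+3.703704=3.7037
k=5 load: inc=3.703704, refl=3.703704·-1.000000=-3.7037; V=0.000000+3.703704+-3.703704=0.0000
k=6 src: inc=-3.703704, refl=-3.703704·-0.666667=2.4691; V=3.703704+-3.703704+2.469136=2.4691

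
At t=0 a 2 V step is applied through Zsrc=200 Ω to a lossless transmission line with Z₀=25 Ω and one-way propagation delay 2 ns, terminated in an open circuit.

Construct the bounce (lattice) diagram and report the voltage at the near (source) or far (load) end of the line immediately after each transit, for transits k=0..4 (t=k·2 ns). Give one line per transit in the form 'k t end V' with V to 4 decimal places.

0 0 source 0.2222
1 2 load 0.4444
2 4 source 0.6173
3 6 load 0.7901
4 8 source 0.9246

Γ_L=1.000000, Γ_S=0.777778; launch V₁=2·25/225=0.222222
k=0 src: V=0.2222
k=1 load: inc=0.222222, refl=0.222222·1.000000=0.2222; V=0.000000+0.222222+0.222222=0.4444
k=2 src: inc=0.222222, refl=0.222222·0.777778=0.1728; V=0.222222+0.222222+0.172840=0.6173
k=3 load: inc=0.172840, refl=0.172840·1.000000=0.1728; V=0.444444+0.172840+0.172840=0.7901
k=4 src: inc=0.172840, refl=0.172840·0.777778=0.1344; V=0.617284+0.172840+0.134431=0.9246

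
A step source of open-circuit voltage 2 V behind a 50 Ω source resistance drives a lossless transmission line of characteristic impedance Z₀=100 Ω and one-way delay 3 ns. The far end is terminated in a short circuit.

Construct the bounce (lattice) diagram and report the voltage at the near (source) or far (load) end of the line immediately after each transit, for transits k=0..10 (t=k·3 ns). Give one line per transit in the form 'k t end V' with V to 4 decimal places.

Γ_L=-1.000000, Γ_S=-0.333333; launch V₁=2·100/150=1.333333
k=0 src: V=1.3333
k=1 load: inc=1.333333, refl=1.333333·-1.000000=-1.3333; V=0.000000+1.333333+-1.333333=0.0000
k=2 src: inc=-1.333333, refl=-1.333333·-0.333333=0.4444; V=1.333333+-1.333333+0.444444=0.4444
k=3 load: inc=0.444444, refl=0.444444·-1.000000=-0.4444; V=0.000000+0.444444+-0.444444=0.0000
k=4 src: inc=-0.444444, refl=-0.444444·-0.333333=0.1481; V=0.444444+-0.444444+0.148148=0.1481
k=5 load: inc=0.148148, refl=0.148148·-1.000000=-0.1481; V=0.000000+0.148148+-0.148148=0.0000
k=6 src: inc=-0.148148, refl=-0.148148·-0.333333=0.0494; V=0.148148+-0.148148+0.049383=0.0494
k=7 load: inc=0.049383, refl=0.049383·-1.000000=-0.0494; V=0.000000+0.049383+-0.049383=0.0000
k=8 src: inc=-0.049383, refl=-0.049383·-0.333333=0.0165; V=0.049383+-0.049383+0.016461=0.0165
k=9 load: inc=0.016461, refl=0.016461·-1.000000=-0.0165; V=0.000000+0.016461+-0.016461=0.0000
k=10 src: inc=-0.016461, refl=-0.016461·-0.333333=0.0055; V=0.016461+-0.016461+0.005487=0.0055

0 0 source 1.3333
1 3 load 0.0000
2 6 source 0.4444
3 9 load 0.0000
4 12 source 0.1481
5 15 load 0.0000
6 18 source 0.0494
7 21 load 0.0000
8 24 source 0.0165
9 27 load 0.0000
10 30 source 0.0055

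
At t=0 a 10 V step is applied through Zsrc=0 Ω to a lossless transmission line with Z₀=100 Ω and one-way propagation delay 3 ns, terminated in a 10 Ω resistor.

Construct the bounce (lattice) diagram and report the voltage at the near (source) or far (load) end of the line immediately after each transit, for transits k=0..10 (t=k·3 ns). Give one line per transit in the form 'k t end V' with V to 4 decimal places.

0 0 source 10.0000
1 3 load 1.8182
2 6 source 10.0000
3 9 load 3.3058
4 12 source 10.0000
5 15 load 4.5229
6 18 source 10.0000
7 21 load 5.5187
8 24 source 10.0000
9 27 load 6.3335
10 30 source 10.0000

Γ_L=-0.818182, Γ_S=-1.000000; launch V₁=10·100/100=10.000000
k=0 src: V=10.0000
k=1 load: inc=10.000000, refl=10.000000·-0.818182=-8.1818; V=0.000000+10.000000+-8.181818=1.8182
k=2 src: inc=-8.181818, refl=-8.181818·-1.000000=8.1818; V=10.000000+-8.181818+8.181818=10.0000
k=3 load: inc=8.181818, refl=8.181818·-0.818182=-6.6942; V=1.818182+8.181818+-6.694215=3.3058
k=4 src: inc=-6.694215, refl=-6.694215·-1.000000=6.6942; V=10.000000+-6.694215+6.694215=10.0000
k=5 load: inc=6.694215, refl=6.694215·-0.818182=-5.4771; V=3.305785+6.694215+-5.477085=4.5229
k=6 src: inc=-5.477085, refl=-5.477085·-1.000000=5.4771; V=10.000000+-5.477085+5.477085=10.0000
k=7 load: inc=5.477085, refl=5.477085·-0.818182=-4.4813; V=4.522915+5.477085+-4.481251=5.5187
k=8 src: inc=-4.481251, refl=-4.481251·-1.000000=4.4813; V=10.000000+-4.481251+4.481251=10.0000
k=9 load: inc=4.481251, refl=4.481251·-0.818182=-3.6665; V=5.518749+4.481251+-3.666478=6.3335
k=10 src: inc=-3.666478, refl=-3.666478·-1.000000=3.6665; V=10.000000+-3.666478+3.666478=10.0000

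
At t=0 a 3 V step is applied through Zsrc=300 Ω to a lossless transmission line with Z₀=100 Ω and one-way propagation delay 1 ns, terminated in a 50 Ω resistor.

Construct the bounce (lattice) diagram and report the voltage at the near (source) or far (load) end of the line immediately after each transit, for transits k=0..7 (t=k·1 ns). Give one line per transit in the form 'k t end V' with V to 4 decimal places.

Γ_L=-0.333333, Γ_S=0.500000; launch V₁=3·100/400=0.750000
k=0 src: V=0.7500
k=1 load: inc=0.750000, refl=0.750000·-0.333333=-0.2500; V=0.000000+0.750000+-0.250000=0.5000
k=2 src: inc=-0.250000, refl=-0.250000·0.500000=-0.1250; V=0.750000+-0.250000+-0.125000=0.3750
k=3 load: inc=-0.125000, refl=-0.125000·-0.333333=0.0417; V=0.500000+-0.125000+0.041667=0.4167
k=4 src: inc=0.041667, refl=0.041667·0.500000=0.0208; V=0.375000+0.041667+0.020833=0.4375
k=5 load: inc=0.020833, refl=0.020833·-0.333333=-0.0069; V=0.416667+0.020833+-0.006944=0.4306
k=6 src: inc=-0.006944, refl=-0.006944·0.500000=-0.0035; V=0.437500+-0.006944+-0.003472=0.4271
k=7 load: inc=-0.003472, refl=-0.003472·-0.333333=0.0012; V=0.430556+-0.003472+0.001157=0.4282

0 0 source 0.7500
1 1 load 0.5000
2 2 source 0.3750
3 3 load 0.4167
4 4 source 0.4375
5 5 load 0.4306
6 6 source 0.4271
7 7 load 0.4282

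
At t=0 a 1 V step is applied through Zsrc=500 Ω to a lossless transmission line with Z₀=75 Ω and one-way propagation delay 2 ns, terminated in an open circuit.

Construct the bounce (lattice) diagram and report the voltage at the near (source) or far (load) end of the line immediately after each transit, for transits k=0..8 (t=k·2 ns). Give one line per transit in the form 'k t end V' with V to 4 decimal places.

0 0 source 0.1304
1 2 load 0.2609
2 4 source 0.3573
3 6 load 0.4537
4 8 source 0.5249
5 10 load 0.5962
6 12 source 0.6489
7 14 load 0.7015
8 16 source 0.7405

Γ_L=1.000000, Γ_S=0.739130; launch V₁=1·75/575=0.130435
k=0 src: V=0.1304
k=1 load: inc=0.130435, refl=0.130435·1.000000=0.1304; V=0.000000+0.130435+0.130435=0.2609
k=2 src: inc=0.130435, refl=0.130435·0.739130=0.0964; V=0.130435+0.130435+0.096408=0.3573
k=3 load: inc=0.096408, refl=0.096408·1.000000=0.0964; V=0.260870+0.096408+0.096408=0.4537
k=4 src: inc=0.096408, refl=0.096408·0.739130=0.0713; V=0.357278+0.096408+0.071258=0.5249
k=5 load: inc=0.071258, refl=0.071258·1.000000=0.0713; V=0.453686+0.071258+0.071258=0.5962
k=6 src: inc=0.071258, refl=0.071258·0.739130=0.0527; V=0.524945+0.071258+0.052669=0.6489
k=7 load: inc=0.052669, refl=0.052669·1.000000=0.0527; V=0.596203+0.052669+0.052669=0.7015
k=8 src: inc=0.052669, refl=0.052669·0.739130=0.0389; V=0.648872+0.052669+0.038929=0.7405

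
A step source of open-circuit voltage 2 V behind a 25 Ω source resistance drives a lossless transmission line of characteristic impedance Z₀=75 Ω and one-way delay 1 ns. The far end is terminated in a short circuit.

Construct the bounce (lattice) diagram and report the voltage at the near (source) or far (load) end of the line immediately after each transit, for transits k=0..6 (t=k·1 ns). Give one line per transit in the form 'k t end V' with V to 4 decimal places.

0 0 source 1.5000
1 1 load 0.0000
2 2 source 0.7500
3 3 load 0.0000
4 4 source 0.3750
5 5 load 0.0000
6 6 source 0.1875

Γ_L=-1.000000, Γ_S=-0.500000; launch V₁=2·75/100=1.500000
k=0 src: V=1.5000
k=1 load: inc=1.500000, refl=1.500000·-1.000000=-1.5000; V=0.000000+1.500000+-1.500000=0.0000
k=2 src: inc=-1.500000, refl=-1.500000·-0.500000=0.7500; V=1.500000+-1.500000+0.750000=0.7500
k=3 load: inc=0.750000, refl=0.750000·-1.000000=-0.7500; V=0.000000+0.750000+-0.750000=0.0000
k=4 src: inc=-0.750000, refl=-0.750000·-0.500000=0.3750; V=0.750000+-0.750000+0.375000=0.3750
k=5 load: inc=0.375000, refl=0.375000·-1.000000=-0.3750; V=0.000000+0.375000+-0.375000=0.0000
k=6 src: inc=-0.375000, refl=-0.375000·-0.500000=0.1875; V=0.375000+-0.375000+0.187500=0.1875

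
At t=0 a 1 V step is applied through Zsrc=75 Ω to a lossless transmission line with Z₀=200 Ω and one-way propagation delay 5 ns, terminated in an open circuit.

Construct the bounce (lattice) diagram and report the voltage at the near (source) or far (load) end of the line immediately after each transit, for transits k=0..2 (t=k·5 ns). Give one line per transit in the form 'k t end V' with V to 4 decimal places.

Γ_L=1.000000, Γ_S=-0.454545; launch V₁=1·200/275=0.727273
k=0 src: V=0.7273
k=1 load: inc=0.727273, refl=0.727273·1.000000=0.7273; V=0.000000+0.727273+0.727273=1.4545
k=2 src: inc=0.727273, refl=0.727273·-0.454545=-0.3306; V=0.727273+0.727273+-0.330579=1.1240

0 0 source 0.7273
1 5 load 1.4545
2 10 source 1.1240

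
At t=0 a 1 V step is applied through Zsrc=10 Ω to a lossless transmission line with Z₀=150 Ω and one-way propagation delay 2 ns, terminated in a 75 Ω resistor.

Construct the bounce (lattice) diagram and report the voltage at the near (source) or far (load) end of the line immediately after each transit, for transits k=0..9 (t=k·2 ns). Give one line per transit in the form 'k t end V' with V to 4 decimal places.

Γ_L=-0.333333, Γ_S=-0.875000; launch V₁=1·150/160=0.937500
k=0 src: V=0.9375
k=1 load: inc=0.937500, refl=0.937500·-0.333333=-0.3125; V=0.000000+0.937500+-0.312500=0.6250
k=2 src: inc=-0.312500, refl=-0.312500·-0.875000=0.2734; V=0.937500+-0.312500+0.273438=0.8984
k=3 load: inc=0.273438, refl=0.273438·-0.333333=-0.0911; V=0.625000+0.273438+-0.091146=0.8073
k=4 src: inc=-0.091146, refl=-0.091146·-0.875000=0.0798; V=0.898438+-0.091146+0.079753=0.8870
k=5 load: inc=0.079753, refl=0.079753·-0.333333=-0.0266; V=0.807292+0.079753+-0.026584=0.8605
k=6 src: inc=-0.026584, refl=-0.026584·-0.875000=0.0233; V=0.887044+-0.026584+0.023261=0.8837
k=7 load: inc=0.023261, refl=0.023261·-0.333333=-0.0078; V=0.860460+0.023261+-0.007754=0.8760
k=8 src: inc=-0.007754, refl=-0.007754·-0.875000=0.0068; V=0.883721+-0.007754+0.006785=0.8828
k=9 load: inc=0.006785, refl=0.006785·-0.333333=-0.0023; V=0.875968+0.006785+-0.002262=0.8805

0 0 source 0.9375
1 2 load 0.6250
2 4 source 0.8984
3 6 load 0.8073
4 8 source 0.8870
5 10 load 0.8605
6 12 source 0.8837
7 14 load 0.8760
8 16 source 0.8828
9 18 load 0.8805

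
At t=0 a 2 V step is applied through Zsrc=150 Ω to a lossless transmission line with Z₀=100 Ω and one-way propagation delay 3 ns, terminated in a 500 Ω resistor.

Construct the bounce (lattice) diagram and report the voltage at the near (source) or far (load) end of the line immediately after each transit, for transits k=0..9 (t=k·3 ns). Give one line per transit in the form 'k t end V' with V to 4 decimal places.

0 0 source 0.8000
1 3 load 1.3333
2 6 source 1.4400
3 9 load 1.5111
4 12 source 1.5253
5 15 load 1.5348
6 18 source 1.5367
7 21 load 1.5380
8 24 source 1.5382
9 27 load 1.5384

Γ_L=0.666667, Γ_S=0.200000; launch V₁=2·100/250=0.800000
k=0 src: V=0.8000
k=1 load: inc=0.800000, refl=0.800000·0.666667=0.5333; V=0.000000+0.800000+0.533333=1.3333
k=2 src: inc=0.533333, refl=0.533333·0.200000=0.1067; V=0.800000+0.533333+0.106667=1.4400
k=3 load: inc=0.106667, refl=0.106667·0.666667=0.0711; V=1.333333+0.106667+0.071111=1.5111
k=4 src: inc=0.071111, refl=0.071111·0.200000=0.0142; V=1.440000+0.071111+0.014222=1.5253
k=5 load: inc=0.014222, refl=0.014222·0.666667=0.0095; V=1.511111+0.014222+0.009481=1.5348
k=6 src: inc=0.009481, refl=0.009481·0.200000=0.0019; V=1.525333+0.009481+0.001896=1.5367
k=7 load: inc=0.001896, refl=0.001896·0.666667=0.0013; V=1.534815+0.001896+0.001264=1.5380
k=8 src: inc=0.001264, refl=0.001264·0.200000=0.0003; V=1.536711+0.001264+0.000253=1.5382
k=9 load: inc=0.000253, refl=0.000253·0.666667=0.0002; V=1.537975+0.000253+0.000169=1.5384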